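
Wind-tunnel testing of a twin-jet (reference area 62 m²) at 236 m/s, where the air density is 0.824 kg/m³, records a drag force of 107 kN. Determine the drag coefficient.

From D = ½ρv²S·CD, rearranging gives CD = 2D/(ρv²S).
CD = 2 × 1.07×10^5 / (0.824 × 236² × 62) = 0.0752

CD = 0.0752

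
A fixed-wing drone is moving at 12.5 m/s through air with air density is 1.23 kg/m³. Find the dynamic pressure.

q = 96.1 Pa

q = ½ρv² = ½ × 1.23 × 12.5² = 96.1 Pa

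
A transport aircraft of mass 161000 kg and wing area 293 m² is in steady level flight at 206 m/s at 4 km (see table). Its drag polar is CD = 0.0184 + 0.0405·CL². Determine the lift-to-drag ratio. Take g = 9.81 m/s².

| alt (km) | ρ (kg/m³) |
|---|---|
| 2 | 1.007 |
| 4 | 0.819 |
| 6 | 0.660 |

L/D = 13.9

At 4 km, from the table: ρ = 0.819 kg/m³.
Weight W = mg = 161000 × 9.81 = 1.5794×10^6 N; in level flight L = W.
q = ½ρv² = ½ × 0.819 × 206² = 17380 Pa.
CL = W/(q·S) = 1.5794×10^6 / (17380 × 293) = 0.3102.
CD = 0.0184 + 0.0405 × 0.3102² = 0.0223.
L/D = CL/CD = 0.3102 / 0.0223 = 13.9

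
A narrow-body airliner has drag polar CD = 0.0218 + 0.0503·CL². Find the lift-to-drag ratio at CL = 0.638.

CD = 0.0218 + 0.0503 × 0.638² = 0.04227
L/D = CL/CD = 0.638 / 0.04227 = 15.1

L/D = 15.1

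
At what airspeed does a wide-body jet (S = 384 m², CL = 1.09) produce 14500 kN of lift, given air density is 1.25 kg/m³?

L = ½ρv²S·CL ⇒ v = √(2L/(ρ·S·CL))
v = √(2 × 1.45×10^7 / (1.25 × 384 × 1.09)) = √55430 = 235 m/s

v = 235 m/s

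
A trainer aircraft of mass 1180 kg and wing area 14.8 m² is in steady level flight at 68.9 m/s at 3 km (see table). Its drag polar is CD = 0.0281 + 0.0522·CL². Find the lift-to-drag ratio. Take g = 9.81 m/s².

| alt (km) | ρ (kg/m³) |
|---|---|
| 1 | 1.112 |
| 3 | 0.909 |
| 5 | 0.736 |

L/D = 10.4

At 3 km, from the table: ρ = 0.909 kg/m³.
Level flight ⇒ L = W = m·g = 1180 × 9.81 = 11576 N.
q = ½ρv² = ½ × 0.909 × 68.9² = 2158 Pa.
Required CL = L/(qS) = 11576/(2158·14.8) = 0.3625.
CD = 0.0281 + 0.0522 × 0.3625² = 0.03496.
L/D = CL/CD = 0.3625 / 0.03496 = 10.4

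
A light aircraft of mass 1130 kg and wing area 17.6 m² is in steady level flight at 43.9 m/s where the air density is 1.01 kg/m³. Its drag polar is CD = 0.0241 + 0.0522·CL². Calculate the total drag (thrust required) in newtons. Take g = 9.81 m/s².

Weight W = mg = 1130 × 9.81 = 11085 N; in level flight L = W.
Dynamic pressure q = 0.5 × 1.01 × 43.9² = 973.2 Pa.
CL = W/(q·S) = 11085 / (973.2 × 17.6) = 0.6472.
CD = 0.0241 + 0.0522 × 0.6472² = 0.04596.
D = q·S·CD = 973.2 × 17.6 × 0.04596 = 787.3 N

D = 787 N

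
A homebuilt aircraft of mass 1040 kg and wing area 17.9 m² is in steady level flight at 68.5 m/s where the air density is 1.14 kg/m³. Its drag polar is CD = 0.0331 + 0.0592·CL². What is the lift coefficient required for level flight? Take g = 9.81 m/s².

CL = 0.213

Weight W = mg = 1040 × 9.81 = 10202 N; in level flight L = W.
q = ½ρv² = ½ × 1.14 × 68.5² = 2675 Pa.
Required CL = L/(qS) = 10202/(2675·17.9) = 0.2131.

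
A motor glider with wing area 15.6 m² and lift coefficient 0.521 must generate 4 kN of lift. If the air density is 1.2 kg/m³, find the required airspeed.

L = ½ρv²S·CL ⇒ v = √(2L/(ρ·S·CL))
v = √(2 × 4000 / (1.2 × 15.6 × 0.521)) = √820.3 = 28.6 m/s

v = 28.6 m/s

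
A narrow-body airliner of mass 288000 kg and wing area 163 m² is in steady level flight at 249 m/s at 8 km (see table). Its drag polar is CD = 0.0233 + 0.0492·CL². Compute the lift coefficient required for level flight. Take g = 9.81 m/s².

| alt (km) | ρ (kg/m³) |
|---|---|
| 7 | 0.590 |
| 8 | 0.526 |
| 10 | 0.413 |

CL = 1.06

At 8 km, from the table: ρ = 0.526 kg/m³.
Level flight ⇒ L = W = m·g = 288000 × 9.81 = 2.8253×10^6 N.
Dynamic pressure q = 0.5 × 0.526 × 249² = 16310 Pa.
CL = W/(q·S) = 2.8253×10^6 / (16310 × 163) = 1.063.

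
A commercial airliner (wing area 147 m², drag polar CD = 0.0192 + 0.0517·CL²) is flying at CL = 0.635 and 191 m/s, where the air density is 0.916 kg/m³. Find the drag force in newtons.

D = 98400 N

CD = 0.0192 + 0.0517 × 0.635² = 0.04005
D = ½ρv²S·CD = ½ × 0.916 × 191² × 147 × 0.04005 = 98400 N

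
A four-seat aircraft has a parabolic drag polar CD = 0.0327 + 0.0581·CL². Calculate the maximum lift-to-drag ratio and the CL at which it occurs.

(L/D)max = 11.5, at CL = 0.75

For CD = CD0 + K·CL², (L/D)max occurs at CL* = √(CD0/K) and equals 1/(2√(K·CD0)).
(L/D)max = 1/(2√(0.0581 × 0.0327)) = 1/(2 × 0.04359) = 11.5
CL* = √(0.0327/0.0581) = 0.75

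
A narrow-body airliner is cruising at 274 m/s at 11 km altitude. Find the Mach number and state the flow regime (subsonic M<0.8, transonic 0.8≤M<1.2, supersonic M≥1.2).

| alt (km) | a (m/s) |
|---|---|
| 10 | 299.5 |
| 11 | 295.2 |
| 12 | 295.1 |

At 11 km, from the table: a = 295.2 m/s.
M = v/a = 274 / 295.2 = 0.928
M = 0.928 → transonic.

M = 0.928 (transonic)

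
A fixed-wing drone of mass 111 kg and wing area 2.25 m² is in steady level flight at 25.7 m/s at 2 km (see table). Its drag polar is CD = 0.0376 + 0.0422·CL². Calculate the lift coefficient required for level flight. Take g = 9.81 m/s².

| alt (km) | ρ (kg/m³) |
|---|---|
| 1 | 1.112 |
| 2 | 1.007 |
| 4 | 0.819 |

At 2 km, from the table: ρ = 1.007 kg/m³.
In steady level flight, lift balances weight: W = mg = 111 × 9.81 = 1088.9 N.
q = ½ρv² = ½ × 1.007 × 25.7² = 332.6 Pa.
CL = W/(q·S) = 1088.9 / (332.6 × 2.25) = 1.455.

CL = 1.46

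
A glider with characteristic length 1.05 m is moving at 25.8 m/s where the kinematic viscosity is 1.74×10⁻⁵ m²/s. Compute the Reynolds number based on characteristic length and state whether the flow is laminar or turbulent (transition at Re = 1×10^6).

Re = v·c/ν = 25.8 × 1.05 / (1.74×10⁻⁵) = 1.56×10^6
Since 1.56×10^6 > 1×10^6, the flow is turbulent.

Re = 1.56×10^6 (turbulent)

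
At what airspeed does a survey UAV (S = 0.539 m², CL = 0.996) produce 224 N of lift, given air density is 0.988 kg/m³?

v = 29.1 m/s

L = ½ρv²S·CL ⇒ v = √(2L/(ρ·S·CL))
v = √(2 × 224 / (0.988 × 0.539 × 0.996)) = √844.6 = 29.1 m/s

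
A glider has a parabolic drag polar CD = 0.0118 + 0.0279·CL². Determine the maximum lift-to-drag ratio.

For CD = CD0 + K·CL², (L/D)max occurs at CL* = √(CD0/K) and equals 1/(2√(K·CD0)).
(L/D)max = 1/(2√(0.0279 × 0.0118)) = 1/(2 × 0.01814) = 27.6

(L/D)max = 27.6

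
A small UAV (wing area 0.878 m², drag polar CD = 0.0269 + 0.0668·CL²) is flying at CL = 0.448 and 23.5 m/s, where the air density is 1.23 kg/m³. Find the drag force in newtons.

CD = 0.0269 + 0.0668 × 0.448² = 0.04031
D = ½ρv²S·CD = ½ × 1.23 × 23.5² × 0.878 × 0.04031 = 12 N

D = 12 N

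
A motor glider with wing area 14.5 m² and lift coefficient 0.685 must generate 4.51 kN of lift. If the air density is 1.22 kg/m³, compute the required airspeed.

L = ½ρv²S·CL ⇒ v = √(2L/(ρ·S·CL))
v = √(2 × 4510 / (1.22 × 14.5 × 0.685)) = √744.4 = 27.3 m/s

v = 27.3 m/s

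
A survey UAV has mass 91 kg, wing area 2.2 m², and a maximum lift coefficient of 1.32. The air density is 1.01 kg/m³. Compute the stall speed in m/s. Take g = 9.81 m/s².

At stall, lift equals weight: L = W = m·g = 91 × 9.81 = 892.7 N.
From L = ½ρV²S·CL,max = W: V_stall = √(2W/(ρSCL,max)) = √(2·892.7/(1.01·2.2·1.32))
V_stall = √608.7 = 24.7 m/s

V_stall = 24.7 m/s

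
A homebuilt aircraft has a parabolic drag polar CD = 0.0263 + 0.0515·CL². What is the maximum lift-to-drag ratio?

For CD = CD0 + K·CL², (L/D)max occurs at CL* = √(CD0/K) and equals 1/(2√(K·CD0)).
(L/D)max = 1/(2√(0.0515 × 0.0263)) = 1/(2 × 0.0368) = 13.6

(L/D)max = 13.6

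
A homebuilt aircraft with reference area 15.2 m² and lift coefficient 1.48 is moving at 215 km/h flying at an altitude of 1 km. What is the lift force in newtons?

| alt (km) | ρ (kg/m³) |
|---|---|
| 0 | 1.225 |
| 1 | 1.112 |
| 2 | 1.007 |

At 1 km, from the table: ρ = 1.112 kg/m³.
Convert speed: v = 215 km/h ÷ 3.6 = 59.72 m/s.
Dynamic pressure q = ½ρv² = ½ × 1.112 × 59.72² = 1983 Pa.
L = q·S·CL = 1983 × 15.2 × 1.48 = 44600 N ≈ 44.6 kN

L = 44600 N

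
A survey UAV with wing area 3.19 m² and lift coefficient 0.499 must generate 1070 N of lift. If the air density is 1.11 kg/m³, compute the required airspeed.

L = ½ρv²S·CL ⇒ v = √(2L/(ρ·S·CL))
v = √(2 × 1070 / (1.11 × 3.19 × 0.499)) = √1211 = 34.8 m/s

v = 34.8 m/s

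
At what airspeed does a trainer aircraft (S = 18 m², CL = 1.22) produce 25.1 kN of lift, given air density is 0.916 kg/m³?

v = 50 m/s

L = ½ρv²S·CL ⇒ v = √(2L/(ρ·S·CL))
v = √(2 × 25100 / (0.916 × 18 × 1.22)) = √2496 = 50 m/s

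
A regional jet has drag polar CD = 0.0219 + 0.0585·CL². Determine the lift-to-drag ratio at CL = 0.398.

L/D = 12.8

CD = 0.0219 + 0.0585 × 0.398² = 0.03117
L/D = CL/CD = 0.398 / 0.03117 = 12.8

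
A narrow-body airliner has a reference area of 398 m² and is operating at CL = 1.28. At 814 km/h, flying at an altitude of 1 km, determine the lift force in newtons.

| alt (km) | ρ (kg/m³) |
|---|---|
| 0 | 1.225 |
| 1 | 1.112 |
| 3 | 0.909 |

L = 1.45×10^7 N

At 1 km, from the table: ρ = 1.112 kg/m³.
Convert speed: v = 814 km/h ÷ 3.6 = 226.1 m/s.
Dynamic pressure q = ½ρv² = ½ × 1.112 × 226.1² = 28430 Pa.
L = q·S·CL = 28430 × 398 × 1.28 = 1.45×10^7 N ≈ 14500 kN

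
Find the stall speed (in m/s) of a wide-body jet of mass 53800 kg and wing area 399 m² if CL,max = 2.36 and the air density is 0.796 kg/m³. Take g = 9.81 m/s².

V_stall = 37.5 m/s

Weight W = mg = 53800 × 9.81 = 5.278×10^5 N.
V_stall = √(2W/(ρ·S·CL,max)) = √(2 × 5.278×10^5 / (0.796 × 399 × 2.36))
V_stall = √1408 = 37.5 m/s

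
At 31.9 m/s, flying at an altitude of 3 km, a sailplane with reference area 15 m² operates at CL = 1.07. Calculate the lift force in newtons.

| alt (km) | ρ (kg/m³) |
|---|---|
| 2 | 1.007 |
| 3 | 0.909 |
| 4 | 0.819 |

At 3 km, from the table: ρ = 0.909 kg/m³.
Dynamic pressure q = ½ρv² = ½ × 0.909 × 31.9² = 462.5 Pa.
L = q·S·CL = 462.5 × 15 × 1.07 = 7420 N ≈ 7.42 kN

L = 7420 N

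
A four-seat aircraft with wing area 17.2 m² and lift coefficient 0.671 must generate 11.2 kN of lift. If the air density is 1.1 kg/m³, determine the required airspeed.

v = 42 m/s

L = ½ρv²S·CL ⇒ v = √(2L/(ρ·S·CL))
v = √(2 × 11200 / (1.1 × 17.2 × 0.671)) = √1764 = 42 m/s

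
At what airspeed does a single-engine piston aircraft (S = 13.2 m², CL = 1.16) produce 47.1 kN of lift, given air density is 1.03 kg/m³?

L = ½ρv²S·CL ⇒ v = √(2L/(ρ·S·CL))
v = √(2 × 47100 / (1.03 × 13.2 × 1.16)) = √5973 = 77.3 m/s

v = 77.3 m/s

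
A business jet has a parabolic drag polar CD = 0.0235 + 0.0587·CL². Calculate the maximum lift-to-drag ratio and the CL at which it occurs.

(L/D)max = 13.5, at CL = 0.633

For CD = CD0 + K·CL², (L/D)max occurs at CL* = √(CD0/K) and equals 1/(2√(K·CD0)).
(L/D)max = 1/(2√(0.0587 × 0.0235)) = 1/(2 × 0.03714) = 13.5
CL* = √(0.0235/0.0587) = 0.633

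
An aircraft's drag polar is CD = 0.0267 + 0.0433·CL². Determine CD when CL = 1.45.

CD = 0.118

CD = 0.0267 + 0.0433 × 1.45² = 0.0267 + 0.09104 = 0.118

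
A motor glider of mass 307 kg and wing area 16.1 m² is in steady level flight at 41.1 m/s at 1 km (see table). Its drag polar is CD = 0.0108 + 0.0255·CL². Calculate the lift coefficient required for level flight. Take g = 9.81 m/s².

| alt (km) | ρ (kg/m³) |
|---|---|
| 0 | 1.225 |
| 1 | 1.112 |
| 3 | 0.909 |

CL = 0.199

At 1 km, from the table: ρ = 1.112 kg/m³.
Weight W = mg = 307 × 9.81 = 3011.7 N; in level flight L = W.
q = ½ρv² = ½ × 1.112 × 41.1² = 939.2 Pa.
CL = 2W/(ρv²S) = 2×3011.7/(1.112×41.1²×16.1) = 0.1992.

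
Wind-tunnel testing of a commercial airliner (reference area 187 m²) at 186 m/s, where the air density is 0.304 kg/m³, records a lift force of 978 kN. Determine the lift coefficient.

CL = 0.995

From L = ½ρv²S·CL, rearranging gives CL = 2L/(ρv²S).
CL = 2 × 9.78×10^5 / (0.304 × 186² × 187) = 0.995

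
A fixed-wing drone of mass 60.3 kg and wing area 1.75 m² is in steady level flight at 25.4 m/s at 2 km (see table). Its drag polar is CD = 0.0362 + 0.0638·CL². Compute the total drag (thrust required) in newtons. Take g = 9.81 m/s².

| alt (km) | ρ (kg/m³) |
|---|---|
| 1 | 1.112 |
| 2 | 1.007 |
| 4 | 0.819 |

D = 59.9 N

At 2 km, from the table: ρ = 1.007 kg/m³.
In steady level flight, lift balances weight: W = mg = 60.3 × 9.81 = 591.54 N.
q = ½ρv² = ½ × 1.007 × 25.4² = 324.8 Pa.
CL = W/(q·S) = 591.54 / (324.8 × 1.75) = 1.041.
CD = 0.0362 + 0.0638 × 1.041² = 0.1053.
D = q·S·CD = 324.8 × 1.75 × 0.1053 = 59.85 N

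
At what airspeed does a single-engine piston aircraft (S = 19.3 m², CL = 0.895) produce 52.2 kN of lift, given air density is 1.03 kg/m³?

L = ½ρv²S·CL ⇒ v = √(2L/(ρ·S·CL))
v = √(2 × 52200 / (1.03 × 19.3 × 0.895)) = √5868 = 76.6 m/s

v = 76.6 m/s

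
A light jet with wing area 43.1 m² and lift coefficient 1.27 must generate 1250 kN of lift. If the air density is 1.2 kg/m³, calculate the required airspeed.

v = 195 m/s

L = ½ρv²S·CL ⇒ v = √(2L/(ρ·S·CL))
v = √(2 × 1.25×10^6 / (1.2 × 43.1 × 1.27)) = √38060 = 195 m/s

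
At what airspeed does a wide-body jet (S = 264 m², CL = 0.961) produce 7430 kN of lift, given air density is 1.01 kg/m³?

L = ½ρv²S·CL ⇒ v = √(2L/(ρ·S·CL))
v = √(2 × 7.43×10^6 / (1.01 × 264 × 0.961)) = √57990 = 241 m/s

v = 241 m/s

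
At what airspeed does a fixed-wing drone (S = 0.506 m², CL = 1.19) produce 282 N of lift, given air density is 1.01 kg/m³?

v = 30.5 m/s

L = ½ρv²S·CL ⇒ v = √(2L/(ρ·S·CL))
v = √(2 × 282 / (1.01 × 0.506 × 1.19)) = √927.4 = 30.5 m/s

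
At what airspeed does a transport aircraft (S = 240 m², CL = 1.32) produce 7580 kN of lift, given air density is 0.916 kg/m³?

v = 229 m/s

L = ½ρv²S·CL ⇒ v = √(2L/(ρ·S·CL))
v = √(2 × 7.58×10^6 / (0.916 × 240 × 1.32)) = √52240 = 229 m/s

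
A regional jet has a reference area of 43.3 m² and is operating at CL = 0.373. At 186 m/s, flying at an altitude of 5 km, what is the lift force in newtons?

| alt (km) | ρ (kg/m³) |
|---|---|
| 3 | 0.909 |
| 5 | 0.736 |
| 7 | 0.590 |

At 5 km, from the table: ρ = 0.736 kg/m³.
L = ½ρv²S·CL = ½ × 0.736 × 186² × 43.3 × 0.373 = 2.06×10^5 N ≈ 206 kN

L = 2.06×10^5 N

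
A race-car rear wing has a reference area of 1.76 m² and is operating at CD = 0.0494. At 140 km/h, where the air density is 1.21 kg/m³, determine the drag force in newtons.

Convert speed: v = 140 km/h ÷ 3.6 = 38.89 m/s.
D = ½ρv²S·CD = ½ × 1.21 × 38.89² × 1.76 × 0.0494 = 79.6 N

D = 79.6 N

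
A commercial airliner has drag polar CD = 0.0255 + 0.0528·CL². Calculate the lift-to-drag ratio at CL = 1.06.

L/D = 12.5

CD = 0.0255 + 0.0528 × 1.06² = 0.08483
L/D = CL/CD = 1.06 / 0.08483 = 12.5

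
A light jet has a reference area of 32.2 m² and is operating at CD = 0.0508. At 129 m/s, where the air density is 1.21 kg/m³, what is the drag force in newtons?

Dynamic pressure q = ½ρv² = ½ × 1.21 × 129² = 10070 Pa.
D = q·S·CD = 10070 × 32.2 × 0.0508 = 16500 N ≈ 16.5 kN

D = 16500 N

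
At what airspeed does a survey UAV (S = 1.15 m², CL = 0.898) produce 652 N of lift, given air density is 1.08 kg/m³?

L = ½ρv²S·CL ⇒ v = √(2L/(ρ·S·CL))
v = √(2 × 652 / (1.08 × 1.15 × 0.898)) = √1169 = 34.2 m/s

v = 34.2 m/s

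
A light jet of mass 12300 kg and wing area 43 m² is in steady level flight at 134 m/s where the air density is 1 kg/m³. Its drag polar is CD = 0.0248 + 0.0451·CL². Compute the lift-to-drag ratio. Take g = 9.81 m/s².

L/D = 10.7

Weight W = mg = 12300 × 9.81 = 1.2066×10^5 N; in level flight L = W.
q = ½ρv² = ½ × 1 × 134² = 8978 Pa.
CL = 2W/(ρv²S) = 2×1.2066×10^5/(1×134²×43) = 0.3126.
CD = 0.0248 + 0.0451 × 0.3126² = 0.02921.
L/D = CL/CD = 0.3126 / 0.02921 = 10.7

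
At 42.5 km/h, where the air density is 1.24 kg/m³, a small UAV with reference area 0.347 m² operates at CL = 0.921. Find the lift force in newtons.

Convert speed: v = 42.5 km/h ÷ 3.6 = 11.81 m/s.
L = ½ρv²S·CL = ½ × 1.24 × 11.81² × 0.347 × 0.921 = 27.6 N

L = 27.6 N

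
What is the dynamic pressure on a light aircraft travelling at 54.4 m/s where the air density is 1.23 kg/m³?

q = 1820 Pa

q = ½ρv² = ½ × 1.23 × 54.4² = 1820 Pa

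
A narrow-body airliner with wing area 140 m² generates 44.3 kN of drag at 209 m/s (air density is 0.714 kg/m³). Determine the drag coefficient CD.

CD = 0.0203

From D = ½ρv²S·CD, rearranging gives CD = 2D/(ρv²S).
CD = 2 × 44300 / (0.714 × 209² × 140) = 0.0203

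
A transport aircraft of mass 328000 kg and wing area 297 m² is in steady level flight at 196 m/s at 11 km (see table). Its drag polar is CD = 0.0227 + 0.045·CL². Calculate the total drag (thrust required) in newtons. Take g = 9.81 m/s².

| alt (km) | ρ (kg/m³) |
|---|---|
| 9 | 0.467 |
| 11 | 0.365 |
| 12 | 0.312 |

At 11 km, from the table: ρ = 0.365 kg/m³.
In steady level flight, lift balances weight: W = mg = 328000 × 9.81 = 3.2177×10^6 N.
Dynamic pressure q = 0.5 × 0.365 × 196² = 7011 Pa.
Required CL = L/(qS) = 3.2177×10^6/(7011·297) = 1.545.
CD = 0.0227 + 0.045 × 1.545² = 0.1302.
D = q·S·CD = 7011 × 297 × 0.1302 = 2.71×10^5 N

D = 2.71×10^5 N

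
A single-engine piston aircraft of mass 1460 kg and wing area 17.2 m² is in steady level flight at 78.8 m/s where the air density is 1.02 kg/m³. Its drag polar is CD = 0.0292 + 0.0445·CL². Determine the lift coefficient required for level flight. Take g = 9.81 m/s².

Level flight ⇒ L = W = m·g = 1460 × 9.81 = 14323 N.
q = ½ρv² = ½ × 1.02 × 78.8² = 3167 Pa.
CL = 2W/(ρv²S) = 2×14323/(1.02×78.8²×17.2) = 0.2629.

CL = 0.263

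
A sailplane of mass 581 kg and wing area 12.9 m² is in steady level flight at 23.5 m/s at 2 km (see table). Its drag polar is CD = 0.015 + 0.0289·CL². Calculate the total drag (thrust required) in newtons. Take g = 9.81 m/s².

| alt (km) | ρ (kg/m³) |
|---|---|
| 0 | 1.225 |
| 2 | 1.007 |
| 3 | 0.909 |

D = 316 N

At 2 km, from the table: ρ = 1.007 kg/m³.
In steady level flight, lift balances weight: W = mg = 581 × 9.81 = 5699.6 N.
Dynamic pressure q = 0.5 × 1.007 × 23.5² = 278.1 Pa.
Required CL = L/(qS) = 5699.6/(278.1·12.9) = 1.589.
CD = 0.015 + 0.0289 × 1.589² = 0.08797.
D = q·S·CD = 278.1 × 12.9 × 0.08797 = 315.5 N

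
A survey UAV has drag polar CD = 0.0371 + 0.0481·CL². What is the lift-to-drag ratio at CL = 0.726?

CD = 0.0371 + 0.0481 × 0.726² = 0.06245
L/D = CL/CD = 0.726 / 0.06245 = 11.6

L/D = 11.6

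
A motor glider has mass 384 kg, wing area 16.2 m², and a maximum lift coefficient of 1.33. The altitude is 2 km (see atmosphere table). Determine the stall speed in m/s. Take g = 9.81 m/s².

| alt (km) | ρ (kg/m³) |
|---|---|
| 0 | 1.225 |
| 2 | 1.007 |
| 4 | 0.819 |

V_stall = 18.6 m/s

At 2 km, from the table: ρ = 1.007 kg/m³.
Weight W = mg = 384 × 9.81 = 3767 N.
V_stall = √(2W/(ρ·S·CL,max)) = √(2 × 3767 / (1.007 × 16.2 × 1.33))
V_stall = √347.2 = 18.6 m/s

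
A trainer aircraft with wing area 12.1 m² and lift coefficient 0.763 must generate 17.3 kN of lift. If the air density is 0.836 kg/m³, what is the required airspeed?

L = ½ρv²S·CL ⇒ v = √(2L/(ρ·S·CL))
v = √(2 × 17300 / (0.836 × 12.1 × 0.763)) = √4483 = 67 m/s

v = 67 m/s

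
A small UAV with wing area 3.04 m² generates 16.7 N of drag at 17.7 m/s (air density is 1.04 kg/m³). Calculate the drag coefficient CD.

CD = 0.0337

From D = ½ρv²S·CD, rearranging gives CD = 2D/(ρv²S).
CD = 2 × 16.7 / (1.04 × 17.7² × 3.04) = 0.0337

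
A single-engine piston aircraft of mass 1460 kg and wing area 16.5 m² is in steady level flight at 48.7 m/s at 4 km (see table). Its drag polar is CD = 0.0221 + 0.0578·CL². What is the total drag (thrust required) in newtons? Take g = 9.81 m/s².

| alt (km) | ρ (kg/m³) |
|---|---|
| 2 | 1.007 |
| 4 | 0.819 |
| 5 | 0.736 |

D = 1090 N

At 4 km, from the table: ρ = 0.819 kg/m³.
Level flight ⇒ L = W = m·g = 1460 × 9.81 = 14323 N.
Dynamic pressure q = 0.5 × 0.819 × 48.7² = 971.2 Pa.
CL = W/(q·S) = 14323 / (971.2 × 16.5) = 0.8938.
CD = 0.0221 + 0.0578 × 0.8938² = 0.06827.
D = q·S·CD = 971.2 × 16.5 × 0.06827 = 1094 N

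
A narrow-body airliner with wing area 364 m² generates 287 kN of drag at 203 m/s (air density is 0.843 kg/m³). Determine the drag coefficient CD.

From D = ½ρv²S·CD, rearranging gives CD = 2D/(ρv²S).
CD = 2 × 2.87×10^5 / (0.843 × 203² × 364) = 0.0454

CD = 0.0454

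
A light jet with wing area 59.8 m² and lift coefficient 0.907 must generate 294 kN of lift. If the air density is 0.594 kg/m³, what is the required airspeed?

v = 135 m/s

L = ½ρv²S·CL ⇒ v = √(2L/(ρ·S·CL))
v = √(2 × 2.94×10^5 / (0.594 × 59.8 × 0.907)) = √18250 = 135 m/s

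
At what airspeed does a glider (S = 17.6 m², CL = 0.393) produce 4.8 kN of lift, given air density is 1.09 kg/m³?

L = ½ρv²S·CL ⇒ v = √(2L/(ρ·S·CL))
v = √(2 × 4800 / (1.09 × 17.6 × 0.393)) = √1273 = 35.7 m/s

v = 35.7 m/s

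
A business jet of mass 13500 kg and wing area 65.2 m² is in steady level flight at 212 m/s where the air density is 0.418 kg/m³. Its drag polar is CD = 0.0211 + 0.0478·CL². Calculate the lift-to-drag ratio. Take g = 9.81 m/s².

In steady level flight, lift balances weight: W = mg = 13500 × 9.81 = 1.3244×10^5 N.
Dynamic pressure q = 0.5 × 0.418 × 212² = 9393 Pa.
CL = 2W/(ρv²S) = 2×1.3244×10^5/(0.418×212²×65.2) = 0.2162.
CD = 0.0211 + 0.0478 × 0.2162² = 0.02334.
L/D = CL/CD = 0.2162 / 0.02334 = 9.27

L/D = 9.27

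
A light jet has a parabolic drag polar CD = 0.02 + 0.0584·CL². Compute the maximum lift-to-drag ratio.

For CD = CD0 + K·CL², (L/D)max occurs at CL* = √(CD0/K) and equals 1/(2√(K·CD0)).
(L/D)max = 1/(2√(0.0584 × 0.02)) = 1/(2 × 0.03418) = 14.6

(L/D)max = 14.6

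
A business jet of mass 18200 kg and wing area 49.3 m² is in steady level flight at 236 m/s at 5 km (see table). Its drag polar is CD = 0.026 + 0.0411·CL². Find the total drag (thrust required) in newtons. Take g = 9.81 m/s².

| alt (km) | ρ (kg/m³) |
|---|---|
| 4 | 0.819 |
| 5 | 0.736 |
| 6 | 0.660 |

At 5 km, from the table: ρ = 0.736 kg/m³.
In steady level flight, lift balances weight: W = mg = 18200 × 9.81 = 1.7854×10^5 N.
Dynamic pressure q = 0.5 × 0.736 × 236² = 20500 Pa.
Required CL = L/(qS) = 1.7854×10^5/(20500·49.3) = 0.1767.
CD = 0.026 + 0.0411 × 0.1767² = 0.02728.
D = q·S·CD = 20500 × 49.3 × 0.02728 = 27570 N

D = 27600 N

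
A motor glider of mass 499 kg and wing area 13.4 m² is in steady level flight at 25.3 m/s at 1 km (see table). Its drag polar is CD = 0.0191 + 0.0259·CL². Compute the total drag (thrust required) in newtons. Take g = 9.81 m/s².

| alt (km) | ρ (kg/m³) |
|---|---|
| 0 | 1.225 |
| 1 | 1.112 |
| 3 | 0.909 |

At 1 km, from the table: ρ = 1.112 kg/m³.
Level flight ⇒ L = W = m·g = 499 × 9.81 = 4895.2 N.
q = ½ρv² = ½ × 1.112 × 25.3² = 355.9 Pa.
CL = 2W/(ρv²S) = 2×4895.2/(1.112×25.3²×13.4) = 1.026.
CD = 0.0191 + 0.0259 × 1.026² = 0.04639.
D = q·S·CD = 355.9 × 13.4 × 0.04639 = 221.2 N

D = 221 N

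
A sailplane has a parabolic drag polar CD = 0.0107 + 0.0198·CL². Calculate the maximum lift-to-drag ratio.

(L/D)max = 34.4

For CD = CD0 + K·CL², (L/D)max occurs at CL* = √(CD0/K) and equals 1/(2√(K·CD0)).
(L/D)max = 1/(2√(0.0198 × 0.0107)) = 1/(2 × 0.01456) = 34.4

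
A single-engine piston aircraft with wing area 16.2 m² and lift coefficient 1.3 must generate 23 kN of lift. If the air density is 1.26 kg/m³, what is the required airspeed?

v = 41.6 m/s

L = ½ρv²S·CL ⇒ v = √(2L/(ρ·S·CL))
v = √(2 × 23000 / (1.26 × 16.2 × 1.3)) = √1734 = 41.6 m/s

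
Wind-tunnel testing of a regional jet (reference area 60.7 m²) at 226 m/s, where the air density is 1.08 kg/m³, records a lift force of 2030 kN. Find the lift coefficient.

From L = ½ρv²S·CL, rearranging gives CL = 2L/(ρv²S).
CL = 2 × 2.03×10^6 / (1.08 × 226² × 60.7) = 1.21

CL = 1.21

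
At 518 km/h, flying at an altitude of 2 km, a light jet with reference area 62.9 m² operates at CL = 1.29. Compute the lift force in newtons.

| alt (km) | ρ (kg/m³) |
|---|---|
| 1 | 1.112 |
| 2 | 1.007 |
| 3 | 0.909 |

At 2 km, from the table: ρ = 1.007 kg/m³.
Convert speed: v = 518 km/h ÷ 3.6 = 143.9 m/s.
Dynamic pressure q = ½ρv² = ½ × 1.007 × 143.9² = 10420 Pa.
L = q·S·CL = 10420 × 62.9 × 1.29 = 8.46×10^5 N ≈ 846 kN

L = 8.46×10^5 N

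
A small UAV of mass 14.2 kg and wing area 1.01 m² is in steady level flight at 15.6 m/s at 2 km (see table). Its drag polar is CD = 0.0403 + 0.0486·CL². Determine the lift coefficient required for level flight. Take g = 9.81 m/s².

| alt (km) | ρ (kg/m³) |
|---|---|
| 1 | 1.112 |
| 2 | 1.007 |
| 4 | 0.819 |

At 2 km, from the table: ρ = 1.007 kg/m³.
Level flight ⇒ L = W = m·g = 14.2 × 9.81 = 139.3 N.
q = ½ρv² = ½ × 1.007 × 15.6² = 122.5 Pa.
Required CL = L/(qS) = 139.3/(122.5·1.01) = 1.126.

CL = 1.13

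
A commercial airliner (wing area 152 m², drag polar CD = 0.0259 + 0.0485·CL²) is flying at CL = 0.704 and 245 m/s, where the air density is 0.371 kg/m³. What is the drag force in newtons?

D = 84500 N

CD = 0.0259 + 0.0485 × 0.704² = 0.04994
D = ½ρv²S·CD = ½ × 0.371 × 245² × 152 × 0.04994 = 84500 N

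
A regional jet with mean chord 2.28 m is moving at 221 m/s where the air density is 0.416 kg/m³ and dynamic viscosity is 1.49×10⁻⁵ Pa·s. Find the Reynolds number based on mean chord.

Re = ρ·v·c/μ = 0.416 × 221 × 2.28 / (1.49×10⁻⁵) = 1.41×10^7

Re = 1.41×10^7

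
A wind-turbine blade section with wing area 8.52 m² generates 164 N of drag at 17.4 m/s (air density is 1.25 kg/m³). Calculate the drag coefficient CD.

From D = ½ρv²S·CD, rearranging gives CD = 2D/(ρv²S).
CD = 2 × 164 / (1.25 × 17.4² × 8.52) = 0.102

CD = 0.102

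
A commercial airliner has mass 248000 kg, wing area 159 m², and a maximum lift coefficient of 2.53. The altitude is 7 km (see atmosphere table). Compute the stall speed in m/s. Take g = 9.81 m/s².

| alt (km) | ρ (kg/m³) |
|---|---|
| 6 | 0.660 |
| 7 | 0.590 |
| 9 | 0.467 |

At 7 km, from the table: ρ = 0.590 kg/m³.
Stall occurs when L = W at CL,max. W = mg = 248000 × 9.81 = 2.433×10^6 N.
From L = ½ρV²S·CL,max = W: V_stall = √(2W/(ρSCL,max)) = √(2·2.433×10^6/(0.59·159·2.53))
V_stall = √20500 = 143 m/s

V_stall = 143 m/s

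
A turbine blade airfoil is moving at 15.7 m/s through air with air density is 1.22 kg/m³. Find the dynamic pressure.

q = ½ρv² = ½ × 1.22 × 15.7² = 150 Pa

q = 150 Pa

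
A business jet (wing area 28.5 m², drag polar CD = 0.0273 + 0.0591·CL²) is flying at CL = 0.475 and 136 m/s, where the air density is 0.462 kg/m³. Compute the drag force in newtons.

CD = 0.0273 + 0.0591 × 0.475² = 0.04063
D = ½ρv²S·CD = ½ × 0.462 × 136² × 28.5 × 0.04063 = 4950 N

D = 4950 N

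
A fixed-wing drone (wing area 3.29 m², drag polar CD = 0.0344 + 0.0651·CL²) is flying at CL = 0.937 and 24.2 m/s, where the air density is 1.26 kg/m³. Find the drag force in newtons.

CD = 0.0344 + 0.0651 × 0.937² = 0.09156
D = ½ρv²S·CD = ½ × 1.26 × 24.2² × 3.29 × 0.09156 = 111 N

D = 111 N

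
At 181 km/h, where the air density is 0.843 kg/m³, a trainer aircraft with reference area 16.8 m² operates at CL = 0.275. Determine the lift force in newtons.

Convert speed: v = 181 km/h ÷ 3.6 = 50.28 m/s.
Dynamic pressure q = ½ρv² = ½ × 0.843 × 50.28² = 1065 Pa.
L = q·S·CL = 1065 × 16.8 × 0.275 = 4920 N

L = 4920 N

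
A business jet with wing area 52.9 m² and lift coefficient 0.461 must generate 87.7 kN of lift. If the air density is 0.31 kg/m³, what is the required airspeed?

v = 152 m/s

L = ½ρv²S·CL ⇒ v = √(2L/(ρ·S·CL))
v = √(2 × 87700 / (0.31 × 52.9 × 0.461)) = √23200 = 152 m/s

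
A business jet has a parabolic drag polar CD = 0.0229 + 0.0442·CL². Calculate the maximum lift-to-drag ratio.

For CD = CD0 + K·CL², (L/D)max occurs at CL* = √(CD0/K) and equals 1/(2√(K·CD0)).
(L/D)max = 1/(2√(0.0442 × 0.0229)) = 1/(2 × 0.03181) = 15.7

(L/D)max = 15.7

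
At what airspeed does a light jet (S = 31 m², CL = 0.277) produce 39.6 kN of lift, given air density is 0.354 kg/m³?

L = ½ρv²S·CL ⇒ v = √(2L/(ρ·S·CL))
v = √(2 × 39600 / (0.354 × 31 × 0.277)) = √26050 = 161 m/s

v = 161 m/s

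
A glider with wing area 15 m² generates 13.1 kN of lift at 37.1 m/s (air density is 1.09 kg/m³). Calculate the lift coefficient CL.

From L = ½ρv²S·CL, rearranging gives CL = 2L/(ρv²S).
CL = 2 × 13100 / (1.09 × 37.1² × 15) = 1.16

CL = 1.16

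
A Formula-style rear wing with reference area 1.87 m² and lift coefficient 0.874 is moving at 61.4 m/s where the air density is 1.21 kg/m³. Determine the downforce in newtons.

L = 3730 N

L = ½ρv²S·CL = ½ × 1.21 × 61.4² × 1.87 × 0.874 = 3730 N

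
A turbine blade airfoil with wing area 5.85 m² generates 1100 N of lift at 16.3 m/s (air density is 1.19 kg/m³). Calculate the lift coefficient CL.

From L = ½ρv²S·CL, rearranging gives CL = 2L/(ρv²S).
CL = 2 × 1100 / (1.19 × 16.3² × 5.85) = 1.19

CL = 1.19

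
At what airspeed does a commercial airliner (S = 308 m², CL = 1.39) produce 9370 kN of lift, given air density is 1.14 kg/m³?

L = ½ρv²S·CL ⇒ v = √(2L/(ρ·S·CL))
v = √(2 × 9.37×10^6 / (1.14 × 308 × 1.39)) = √38400 = 196 m/s

v = 196 m/s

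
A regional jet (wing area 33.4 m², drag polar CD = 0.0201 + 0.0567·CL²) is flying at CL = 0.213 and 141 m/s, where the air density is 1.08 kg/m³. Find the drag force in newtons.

D = 8130 N

CD = 0.0201 + 0.0567 × 0.213² = 0.02267
D = ½ρv²S·CD = ½ × 1.08 × 141² × 33.4 × 0.02267 = 8130 N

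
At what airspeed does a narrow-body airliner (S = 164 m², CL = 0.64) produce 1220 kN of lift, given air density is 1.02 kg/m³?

v = 151 m/s

L = ½ρv²S·CL ⇒ v = √(2L/(ρ·S·CL))
v = √(2 × 1.22×10^6 / (1.02 × 164 × 0.64)) = √22790 = 151 m/s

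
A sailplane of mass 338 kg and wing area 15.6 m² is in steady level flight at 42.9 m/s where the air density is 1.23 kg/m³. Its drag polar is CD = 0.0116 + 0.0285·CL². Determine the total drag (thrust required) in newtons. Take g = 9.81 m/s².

Level flight ⇒ L = W = m·g = 338 × 9.81 = 3315.8 N.
Dynamic pressure q = 0.5 × 1.23 × 42.9² = 1132 Pa.
CL = W/(q·S) = 3315.8 / (1132 × 15.6) = 0.1878.
CD = 0.0116 + 0.0285 × 0.1878² = 0.01261.
D = q·S·CD = 1132 × 15.6 × 0.01261 = 222.6 N

D = 223 N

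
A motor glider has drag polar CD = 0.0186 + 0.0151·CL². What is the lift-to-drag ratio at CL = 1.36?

L/D = 29.2

CD = 0.0186 + 0.0151 × 1.36² = 0.04653
L/D = CL/CD = 1.36 / 0.04653 = 29.2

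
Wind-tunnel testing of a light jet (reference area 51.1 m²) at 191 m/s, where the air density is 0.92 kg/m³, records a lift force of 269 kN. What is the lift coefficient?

From L = ½ρv²S·CL, rearranging gives CL = 2L/(ρv²S).
CL = 2 × 2.69×10^5 / (0.92 × 191² × 51.1) = 0.314

CL = 0.314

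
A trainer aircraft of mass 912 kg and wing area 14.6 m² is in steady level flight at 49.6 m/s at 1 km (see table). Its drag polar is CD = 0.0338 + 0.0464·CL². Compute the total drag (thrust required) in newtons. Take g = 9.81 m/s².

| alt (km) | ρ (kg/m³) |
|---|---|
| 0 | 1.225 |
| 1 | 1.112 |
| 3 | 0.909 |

At 1 km, from the table: ρ = 1.112 kg/m³.
In steady level flight, lift balances weight: W = mg = 912 × 9.81 = 8946.7 N.
Dynamic pressure q = 0.5 × 1.112 × 49.6² = 1368 Pa.
CL = 2W/(ρv²S) = 2×8946.7/(1.112×49.6²×14.6) = 0.448.
CD = 0.0338 + 0.0464 × 0.448² = 0.04311.
D = q·S·CD = 1368 × 14.6 × 0.04311 = 861 N

D = 861 N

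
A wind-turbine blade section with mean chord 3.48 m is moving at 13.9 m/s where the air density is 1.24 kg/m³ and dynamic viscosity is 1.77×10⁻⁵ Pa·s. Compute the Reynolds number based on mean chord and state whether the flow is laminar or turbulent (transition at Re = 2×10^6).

Re = 3.39×10^6 (turbulent)

Re = ρ·v·c/μ = 1.24 × 13.9 × 3.48 / (1.77×10⁻⁵) = 3.39×10^6
Since 3.39×10^6 > 2×10^6, the flow is turbulent.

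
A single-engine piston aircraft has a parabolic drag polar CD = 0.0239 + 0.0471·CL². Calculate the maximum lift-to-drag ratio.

(L/D)max = 14.9

For CD = CD0 + K·CL², (L/D)max occurs at CL* = √(CD0/K) and equals 1/(2√(K·CD0)).
(L/D)max = 1/(2√(0.0471 × 0.0239)) = 1/(2 × 0.03355) = 14.9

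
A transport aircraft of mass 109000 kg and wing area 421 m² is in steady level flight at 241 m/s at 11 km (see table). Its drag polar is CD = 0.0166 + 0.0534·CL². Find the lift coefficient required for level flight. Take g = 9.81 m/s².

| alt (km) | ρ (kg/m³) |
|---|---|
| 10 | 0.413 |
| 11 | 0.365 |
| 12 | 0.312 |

CL = 0.24

At 11 km, from the table: ρ = 0.365 kg/m³.
Level flight ⇒ L = W = m·g = 109000 × 9.81 = 1.0693×10^6 N.
q = ½ρv² = ½ × 0.365 × 241² = 10600 Pa.
Required CL = L/(qS) = 1.0693×10^6/(10600·421) = 0.2396.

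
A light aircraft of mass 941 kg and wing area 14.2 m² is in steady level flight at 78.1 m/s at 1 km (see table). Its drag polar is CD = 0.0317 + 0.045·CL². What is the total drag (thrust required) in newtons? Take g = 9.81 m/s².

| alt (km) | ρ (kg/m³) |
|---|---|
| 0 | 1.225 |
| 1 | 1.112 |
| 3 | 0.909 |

D = 1610 N

At 1 km, from the table: ρ = 1.112 kg/m³.
In steady level flight, lift balances weight: W = mg = 941 × 9.81 = 9231.2 N.
Dynamic pressure q = 0.5 × 1.112 × 78.1² = 3391 Pa.
CL = W/(q·S) = 9231.2 / (3391 × 14.2) = 0.1917.
CD = 0.0317 + 0.045 × 0.1917² = 0.03335.
D = q·S·CD = 3391 × 14.2 × 0.03335 = 1606 N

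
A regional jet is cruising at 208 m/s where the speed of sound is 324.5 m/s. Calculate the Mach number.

M = v/a = 208 / 324.5 = 0.641

M = 0.641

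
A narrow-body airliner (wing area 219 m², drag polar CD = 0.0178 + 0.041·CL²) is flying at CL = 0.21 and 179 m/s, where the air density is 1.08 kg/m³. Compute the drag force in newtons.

D = 74300 N

CD = 0.0178 + 0.041 × 0.21² = 0.01961
D = ½ρv²S·CD = ½ × 1.08 × 179² × 219 × 0.01961 = 74300 N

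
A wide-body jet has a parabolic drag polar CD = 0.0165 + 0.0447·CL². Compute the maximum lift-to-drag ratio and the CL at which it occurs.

For CD = CD0 + K·CL², (L/D)max occurs at CL* = √(CD0/K) and equals 1/(2√(K·CD0)).
(L/D)max = 1/(2√(0.0447 × 0.0165)) = 1/(2 × 0.02716) = 18.4
CL* = √(0.0165/0.0447) = 0.608

(L/D)max = 18.4, at CL = 0.608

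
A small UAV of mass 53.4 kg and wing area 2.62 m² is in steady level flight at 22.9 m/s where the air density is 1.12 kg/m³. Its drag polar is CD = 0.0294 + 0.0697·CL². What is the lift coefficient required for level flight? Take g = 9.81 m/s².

Level flight ⇒ L = W = m·g = 53.4 × 9.81 = 523.85 N.
q = ½ρv² = ½ × 1.12 × 22.9² = 293.7 Pa.
CL = 2W/(ρv²S) = 2×523.85/(1.12×22.9²×2.62) = 0.6808.

CL = 0.681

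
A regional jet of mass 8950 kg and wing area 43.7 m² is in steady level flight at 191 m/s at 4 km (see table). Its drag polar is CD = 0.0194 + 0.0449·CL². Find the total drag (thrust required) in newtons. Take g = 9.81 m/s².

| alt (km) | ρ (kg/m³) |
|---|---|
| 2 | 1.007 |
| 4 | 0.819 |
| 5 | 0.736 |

D = 13200 N

At 4 km, from the table: ρ = 0.819 kg/m³.
Weight W = mg = 8950 × 9.81 = 87800 N; in level flight L = W.
Dynamic pressure q = 0.5 × 0.819 × 191² = 14940 Pa.
CL = W/(q·S) = 87800 / (14940 × 43.7) = 0.1345.
CD = 0.0194 + 0.0449 × 0.1345² = 0.02021.
D = q·S·CD = 14940 × 43.7 × 0.02021 = 13200 N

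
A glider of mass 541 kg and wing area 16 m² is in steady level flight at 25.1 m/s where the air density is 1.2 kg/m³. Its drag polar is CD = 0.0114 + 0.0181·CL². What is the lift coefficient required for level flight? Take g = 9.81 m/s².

CL = 0.878

Weight W = mg = 541 × 9.81 = 5307.2 N; in level flight L = W.
q = ½ρv² = ½ × 1.2 × 25.1² = 378 Pa.
CL = 2W/(ρv²S) = 2×5307.2/(1.2×25.1²×16) = 0.8775.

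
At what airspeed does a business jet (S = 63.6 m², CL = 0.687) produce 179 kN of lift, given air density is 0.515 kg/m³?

v = 126 m/s

L = ½ρv²S·CL ⇒ v = √(2L/(ρ·S·CL))
v = √(2 × 1.79×10^5 / (0.515 × 63.6 × 0.687)) = √15910 = 126 m/s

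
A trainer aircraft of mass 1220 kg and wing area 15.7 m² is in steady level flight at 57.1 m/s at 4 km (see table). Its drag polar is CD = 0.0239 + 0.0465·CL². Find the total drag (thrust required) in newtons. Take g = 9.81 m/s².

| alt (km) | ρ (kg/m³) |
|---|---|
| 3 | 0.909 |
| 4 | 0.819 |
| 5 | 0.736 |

D = 819 N

At 4 km, from the table: ρ = 0.819 kg/m³.
Weight W = mg = 1220 × 9.81 = 11968 N; in level flight L = W.
q = ½ρv² = ½ × 0.819 × 57.1² = 1335 Pa.
Required CL = L/(qS) = 11968/(1335·15.7) = 0.571.
CD = 0.0239 + 0.0465 × 0.571² = 0.03906.
D = q·S·CD = 1335 × 15.7 × 0.03906 = 818.7 N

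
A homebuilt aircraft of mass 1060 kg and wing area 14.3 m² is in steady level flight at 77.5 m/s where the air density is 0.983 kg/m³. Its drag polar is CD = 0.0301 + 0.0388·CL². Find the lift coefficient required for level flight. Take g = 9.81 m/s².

In steady level flight, lift balances weight: W = mg = 1060 × 9.81 = 10399 N.
q = ½ρv² = ½ × 0.983 × 77.5² = 2952 Pa.
Required CL = L/(qS) = 10399/(2952·14.3) = 0.2463.

CL = 0.246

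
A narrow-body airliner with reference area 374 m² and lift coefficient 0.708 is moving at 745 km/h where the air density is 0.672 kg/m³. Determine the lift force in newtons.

L = 3.81×10^6 N

Convert speed: v = 745 km/h ÷ 3.6 = 206.9 m/s.
Dynamic pressure q = ½ρv² = ½ × 0.672 × 206.9² = 14390 Pa.
L = q·S·CL = 14390 × 374 × 0.708 = 3.81×10^6 N ≈ 3810 kN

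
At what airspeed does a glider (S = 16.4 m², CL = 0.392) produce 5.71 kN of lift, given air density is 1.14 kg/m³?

L = ½ρv²S·CL ⇒ v = √(2L/(ρ·S·CL))
v = √(2 × 5710 / (1.14 × 16.4 × 0.392)) = √1558 = 39.5 m/s

v = 39.5 m/s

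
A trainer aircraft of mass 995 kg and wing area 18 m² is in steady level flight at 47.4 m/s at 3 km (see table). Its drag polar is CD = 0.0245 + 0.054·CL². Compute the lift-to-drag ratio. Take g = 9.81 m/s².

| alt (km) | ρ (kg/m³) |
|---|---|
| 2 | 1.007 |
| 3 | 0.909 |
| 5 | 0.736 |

At 3 km, from the table: ρ = 0.909 kg/m³.
Level flight ⇒ L = W = m·g = 995 × 9.81 = 9761 N.
q = ½ρv² = ½ × 0.909 × 47.4² = 1021 Pa.
Required CL = L/(qS) = 9761/(1021·18) = 0.531.
CD = 0.0245 + 0.054 × 0.531² = 0.03973.
L/D = CL/CD = 0.531 / 0.03973 = 13.4

L/D = 13.4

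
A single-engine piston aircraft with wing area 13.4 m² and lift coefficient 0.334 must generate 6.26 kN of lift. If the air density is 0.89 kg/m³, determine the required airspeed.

v = 56.1 m/s

L = ½ρv²S·CL ⇒ v = √(2L/(ρ·S·CL))
v = √(2 × 6260 / (0.89 × 13.4 × 0.334)) = √3143 = 56.1 m/s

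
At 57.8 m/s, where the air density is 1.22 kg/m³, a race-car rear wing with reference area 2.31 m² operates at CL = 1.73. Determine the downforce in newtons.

L = 8140 N

L = ½ρv²S·CL = ½ × 1.22 × 57.8² × 2.31 × 1.73 = 8140 N ≈ 8.14 kN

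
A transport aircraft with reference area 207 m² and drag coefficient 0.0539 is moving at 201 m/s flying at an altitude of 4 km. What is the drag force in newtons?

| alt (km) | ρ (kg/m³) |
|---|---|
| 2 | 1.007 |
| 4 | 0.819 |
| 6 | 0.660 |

At 4 km, from the table: ρ = 0.819 kg/m³.
D = ½ρv²S·CD = ½ × 0.819 × 201² × 207 × 0.0539 = 1.85×10^5 N ≈ 185 kN

D = 1.85×10^5 N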